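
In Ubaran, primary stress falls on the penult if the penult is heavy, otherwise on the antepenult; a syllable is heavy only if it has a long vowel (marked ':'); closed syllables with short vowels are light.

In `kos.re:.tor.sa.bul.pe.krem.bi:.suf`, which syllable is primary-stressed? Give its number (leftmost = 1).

8

Weights: 7 krem L, 8 bi: H, 9 suf L.
The penult (syllable 8, bi:) is heavy, so it takes stress.
Primary stress: syllable 8 → kos.re:.tor.sa.bul.pe.krem.ˈbi:.suf.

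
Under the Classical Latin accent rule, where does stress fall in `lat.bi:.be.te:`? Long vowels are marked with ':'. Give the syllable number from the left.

2

Classical Latin: stress the penult if heavy (long vowel or closed), else the antepenult.
Weights: 2 bi: H, 3 be L, 4 te: H.
The penult (syllable 3, be) is light, so stress falls on the antepenult (syllable 2, bi:).
Stress on syllable 2: lat.ˈbi:.be.te:.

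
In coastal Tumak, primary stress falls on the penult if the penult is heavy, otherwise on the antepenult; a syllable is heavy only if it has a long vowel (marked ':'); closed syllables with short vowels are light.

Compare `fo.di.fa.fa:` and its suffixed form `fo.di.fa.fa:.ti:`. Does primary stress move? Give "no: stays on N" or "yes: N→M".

Base `fo.di.fa.fa:` (4 syllables):
  Weights: 2 di L, 3 fa L, 4 fa: H.
  The penult (syllable 3, fa) is light, so stress falls on the antepenult (syllable 2, di).
  → primary stress on syllable 2.
Suffixed `fo.di.fa.fa:.ti:` (5 syllables):
  Weights: 3 fa L, 4 fa: H, 5 ti: H.
  The penult (syllable 4, fa:) is heavy, so it takes stress.
  → primary stress on syllable 4.

yes: 2→4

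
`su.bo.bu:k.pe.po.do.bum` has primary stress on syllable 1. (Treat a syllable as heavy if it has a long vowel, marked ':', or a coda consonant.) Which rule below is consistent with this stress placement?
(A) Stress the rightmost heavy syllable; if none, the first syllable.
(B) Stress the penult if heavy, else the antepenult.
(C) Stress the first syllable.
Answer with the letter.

Rule A → syllable 7 (observed: 1).
Rule B → syllable 5 (observed: 1).
Rule C → syllable 1 ✓.

C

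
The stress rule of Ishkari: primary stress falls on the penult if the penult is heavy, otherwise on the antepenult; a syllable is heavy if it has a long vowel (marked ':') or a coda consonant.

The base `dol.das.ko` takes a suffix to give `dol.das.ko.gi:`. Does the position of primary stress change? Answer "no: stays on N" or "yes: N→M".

Base `dol.das.ko` (3 syllables):
  Weights: 1 dol H, 2 das H, 3 ko L.
  The penult (syllable 2, das) is heavy, so it takes stress.
  → primary stress on syllable 2.
Suffixed `dol.das.ko.gi:` (4 syllables):
  Weights: 2 das H, 3 ko L, 4 gi: H.
  The penult (syllable 3, ko) is light, so stress falls on the antepenult (syllable 2, das).
  → primary stress on syllable 2.

no: stays on 2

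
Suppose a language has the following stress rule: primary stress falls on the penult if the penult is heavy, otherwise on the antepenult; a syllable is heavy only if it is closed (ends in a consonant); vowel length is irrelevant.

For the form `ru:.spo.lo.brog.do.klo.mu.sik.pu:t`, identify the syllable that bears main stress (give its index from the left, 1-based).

Weights: 7 mu L, 8 sik H, 9 pu:t H.
The penult (syllable 8, sik) is heavy, so it takes stress.
Primary stress: syllable 8 → ru:.spo.lo.brog.do.klo.mu.ˈsik.pu:t.

8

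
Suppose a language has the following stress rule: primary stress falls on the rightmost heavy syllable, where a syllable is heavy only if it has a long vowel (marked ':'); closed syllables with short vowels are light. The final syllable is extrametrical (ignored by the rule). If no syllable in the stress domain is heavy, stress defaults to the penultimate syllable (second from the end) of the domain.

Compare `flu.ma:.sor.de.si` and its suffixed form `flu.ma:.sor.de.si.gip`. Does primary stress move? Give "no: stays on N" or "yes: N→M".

no: stays on 2

Base `flu.ma:.sor.de.si` (5 syllables):
  The final syllable (5, si) is extrametrical; the stress domain is syllables 1–4.
  Weights: 1 flu L, 2 ma: H, 3 sor L, 4 de L.
  Heavy syllables in the domain: 2. The rightmost is syllable 2 (ma:).
  → primary stress on syllable 2.
Suffixed `flu.ma:.sor.de.si.gip` (6 syllables):
  The final syllable (6, gip) is extrametrical; the stress domain is syllables 1–5.
  Weights: 1 flu L, 2 ma: H, 3 sor L, 4 de L, 5 si L.
  Heavy syllables in the domain: 2. The rightmost is syllable 2 (ma:).
  → primary stress on syllable 2.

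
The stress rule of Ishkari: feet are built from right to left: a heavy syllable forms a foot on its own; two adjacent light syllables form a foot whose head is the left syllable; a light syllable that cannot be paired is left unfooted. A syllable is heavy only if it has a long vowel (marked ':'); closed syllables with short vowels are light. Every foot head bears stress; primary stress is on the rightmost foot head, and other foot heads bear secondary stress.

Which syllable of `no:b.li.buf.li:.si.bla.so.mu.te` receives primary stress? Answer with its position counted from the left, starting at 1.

Weights: 1 no:b H, 2 li L, 3 buf L, 4 li: H, 5 si L, 6 bla L, 7 so L, 8 mu L, 9 te L.
Parse right to left (heavy = foot alone; LL = one foot; stranded L unfooted): (ˈno:b) (ˈli.buf) (ˈli:) si (ˈbla.so) (ˈmu.te).
Foot heads: 1, 2, 4, 6, 8.
Primary stress on the rightmost head = syllable 8.
Primary stress: syllable 8 → no:b.li.buf.li:.si.bla.so.ˈmu.te.

8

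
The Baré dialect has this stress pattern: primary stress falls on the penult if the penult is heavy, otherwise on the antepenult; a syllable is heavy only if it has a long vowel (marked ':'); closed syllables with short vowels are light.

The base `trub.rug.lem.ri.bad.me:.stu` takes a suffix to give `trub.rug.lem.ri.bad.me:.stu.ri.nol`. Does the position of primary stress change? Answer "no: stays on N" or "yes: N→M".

yes: 6→7

Base `trub.rug.lem.ri.bad.me:.stu` (7 syllables):
  Weights: 5 bad L, 6 me: H, 7 stu L.
  The penult (syllable 6, me:) is heavy, so it takes stress.
  → primary stress on syllable 6.
Suffixed `trub.rug.lem.ri.bad.me:.stu.ri.nol` (9 syllables):
  Weights: 7 stu L, 8 ri L, 9 nol L.
  The penult (syllable 8, ri) is light, so stress falls on the antepenult (syllable 7, stu).
  → primary stress on syllable 7.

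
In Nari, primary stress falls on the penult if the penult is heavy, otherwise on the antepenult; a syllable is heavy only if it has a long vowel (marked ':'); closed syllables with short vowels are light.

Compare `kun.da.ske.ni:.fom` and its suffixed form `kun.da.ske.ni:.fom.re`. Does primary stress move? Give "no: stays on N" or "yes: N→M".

no: stays on 4

Base `kun.da.ske.ni:.fom` (5 syllables):
  Weights: 3 ske L, 4 ni: H, 5 fom L.
  The penult (syllable 4, ni:) is heavy, so it takes stress.
  → primary stress on syllable 4.
Suffixed `kun.da.ske.ni:.fom.re` (6 syllables):
  Weights: 4 ni: H, 5 fom L, 6 re L.
  The penult (syllable 5, fom) is light, so stress falls on the antepenult (syllable 4, ni:).
  → primary stress on syllable 4.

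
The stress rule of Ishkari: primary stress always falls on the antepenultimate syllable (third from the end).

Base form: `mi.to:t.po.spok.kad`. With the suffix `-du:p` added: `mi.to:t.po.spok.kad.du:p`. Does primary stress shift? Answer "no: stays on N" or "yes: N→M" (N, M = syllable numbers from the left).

yes: 3→4

Base `mi.to:t.po.spok.kad` (5 syllables):
  The word has 5 syllables; the antepenultimate syllable (third from the end) is syllable 3 (po).
  → primary stress on syllable 3.
Suffixed `mi.to:t.po.spok.kad.du:p` (6 syllables):
  The word has 6 syllables; the antepenultimate syllable (third from the end) is syllable 4 (spok).
  → primary stress on syllable 4.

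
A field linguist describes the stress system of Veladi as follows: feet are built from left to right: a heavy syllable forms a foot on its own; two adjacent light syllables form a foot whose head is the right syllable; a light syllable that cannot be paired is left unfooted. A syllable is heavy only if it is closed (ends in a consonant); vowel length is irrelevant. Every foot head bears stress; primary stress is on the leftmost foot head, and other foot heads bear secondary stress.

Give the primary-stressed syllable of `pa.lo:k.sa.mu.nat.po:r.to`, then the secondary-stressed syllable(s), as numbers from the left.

Weights: 1 pa L, 2 lo:k H, 3 sa L, 4 mu L, 5 nat H, 6 po:r H, 7 to L.
Parse left to right (heavy = foot alone; LL = one foot; stranded L unfooted): pa (ˈlo:k) (sa.ˈmu) (ˈnat) (ˈpo:r) to.
Foot heads: 2, 4, 5, 6.
Primary stress on the leftmost head = syllable 2.
Secondary stress on 4, 5, 6: pa.ˈlo:k.sa.ˌmu.ˌnat.ˌpo:r.to.

primary 2, secondary 4, 5, 6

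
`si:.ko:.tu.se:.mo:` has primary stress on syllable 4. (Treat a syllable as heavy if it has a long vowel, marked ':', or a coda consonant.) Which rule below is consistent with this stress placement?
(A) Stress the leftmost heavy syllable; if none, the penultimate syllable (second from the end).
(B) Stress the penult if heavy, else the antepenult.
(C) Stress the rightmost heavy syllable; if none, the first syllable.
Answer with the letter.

Rule A → syllable 1 (observed: 4).
Rule B → syllable 4 ✓.
Rule C → syllable 5 (observed: 4).

B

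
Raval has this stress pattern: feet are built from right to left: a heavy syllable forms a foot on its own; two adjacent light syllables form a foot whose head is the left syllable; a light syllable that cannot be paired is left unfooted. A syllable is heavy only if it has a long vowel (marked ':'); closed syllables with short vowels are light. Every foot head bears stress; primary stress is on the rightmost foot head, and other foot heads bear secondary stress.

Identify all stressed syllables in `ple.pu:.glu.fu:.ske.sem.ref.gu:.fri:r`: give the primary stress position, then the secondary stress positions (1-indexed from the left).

primary 9, secondary 2, 4, 6, 8

Weights: 1 ple L, 2 pu: H, 3 glu L, 4 fu: H, 5 ske L, 6 sem L, 7 ref L, 8 gu: H, 9 fri:r H.
Parse right to left (heavy = foot alone; LL = one foot; stranded L unfooted): ple (ˈpu:) glu (ˈfu:) ske (ˈsem.ref) (ˈgu:) (ˈfri:r).
Foot heads: 2, 4, 6, 8, 9.
Primary stress on the rightmost head = syllable 9.
Secondary stress on 2, 4, 6, 8: ple.ˌpu:.glu.ˌfu:.ske.ˌsem.ref.ˌgu:.ˈfri:r.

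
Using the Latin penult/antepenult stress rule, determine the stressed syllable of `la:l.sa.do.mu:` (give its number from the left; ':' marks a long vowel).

Classical Latin: stress the penult if heavy (long vowel or closed), else the antepenult.
Weights: 2 sa L, 3 do L, 4 mu: H.
The penult (syllable 3, do) is light, so stress falls on the antepenult (syllable 2, sa).
Stress on syllable 2: la:l.ˈsa.do.mu:.

2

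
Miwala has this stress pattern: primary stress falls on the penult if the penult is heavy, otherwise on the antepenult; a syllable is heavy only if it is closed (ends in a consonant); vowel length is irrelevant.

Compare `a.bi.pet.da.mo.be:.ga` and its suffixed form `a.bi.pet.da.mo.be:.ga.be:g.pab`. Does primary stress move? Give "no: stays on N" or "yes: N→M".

yes: 5→8

Base `a.bi.pet.da.mo.be:.ga` (7 syllables):
  Weights: 5 mo L, 6 be: L, 7 ga L.
  The penult (syllable 6, be:) is light, so stress falls on the antepenult (syllable 5, mo).
  → primary stress on syllable 5.
Suffixed `a.bi.pet.da.mo.be:.ga.be:g.pab` (9 syllables):
  Weights: 7 ga L, 8 be:g H, 9 pab H.
  The penult (syllable 8, be:g) is heavy, so it takes stress.
  → primary stress on syllable 8.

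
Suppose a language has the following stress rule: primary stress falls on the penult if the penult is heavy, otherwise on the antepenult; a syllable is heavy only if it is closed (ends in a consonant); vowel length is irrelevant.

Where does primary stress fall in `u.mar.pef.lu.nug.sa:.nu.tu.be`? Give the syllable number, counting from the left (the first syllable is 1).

Weights: 7 nu L, 8 tu L, 9 be L.
The penult (syllable 8, tu) is light, so stress falls on the antepenult (syllable 7, nu).
Primary stress: syllable 7 → u.mar.pef.lu.nug.sa:.ˈnu.tu.be.

7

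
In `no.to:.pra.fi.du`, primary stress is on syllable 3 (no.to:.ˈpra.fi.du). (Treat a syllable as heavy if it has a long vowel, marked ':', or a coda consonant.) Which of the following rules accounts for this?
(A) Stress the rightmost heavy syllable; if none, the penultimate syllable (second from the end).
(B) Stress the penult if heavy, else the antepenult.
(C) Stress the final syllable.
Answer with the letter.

Rule A → syllable 2 (observed: 3).
Rule B → syllable 3 ✓.
Rule C → syllable 5 (observed: 3).

B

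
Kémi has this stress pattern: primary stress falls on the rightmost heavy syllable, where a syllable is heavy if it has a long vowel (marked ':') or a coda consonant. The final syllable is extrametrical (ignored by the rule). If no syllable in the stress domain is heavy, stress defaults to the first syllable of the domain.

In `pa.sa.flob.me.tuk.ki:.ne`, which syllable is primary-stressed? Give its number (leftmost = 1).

6

The final syllable (7, ne) is extrametrical; the stress domain is syllables 1–6.
Weights: 1 pa L, 2 sa L, 3 flob H, 4 me L, 5 tuk H, 6 ki: H.
Heavy syllables in the domain: 3, 5, 6. The rightmost is syllable 6 (ki:).
Primary stress: syllable 6 → pa.sa.flob.me.tuk.ˈki:.ne.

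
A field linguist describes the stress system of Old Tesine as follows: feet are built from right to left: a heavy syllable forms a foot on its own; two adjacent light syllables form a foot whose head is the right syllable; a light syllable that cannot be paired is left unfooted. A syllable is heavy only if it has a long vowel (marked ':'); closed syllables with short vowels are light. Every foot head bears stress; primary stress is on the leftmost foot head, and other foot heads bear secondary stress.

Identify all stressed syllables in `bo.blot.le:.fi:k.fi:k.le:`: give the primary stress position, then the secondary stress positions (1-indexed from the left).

primary 2, secondary 3, 4, 5, 6

Weights: 1 bo L, 2 blot L, 3 le: H, 4 fi:k H, 5 fi:k H, 6 le: H.
Parse right to left (heavy = foot alone; LL = one foot; stranded L unfooted): (bo.ˈblot) (ˈle:) (ˈfi:k) (ˈfi:k) (ˈle:).
Foot heads: 2, 3, 4, 5, 6.
Primary stress on the leftmost head = syllable 2.
Secondary stress on 3, 4, 5, 6: bo.ˈblot.ˌle:.ˌfi:k.ˌfi:k.ˌle:.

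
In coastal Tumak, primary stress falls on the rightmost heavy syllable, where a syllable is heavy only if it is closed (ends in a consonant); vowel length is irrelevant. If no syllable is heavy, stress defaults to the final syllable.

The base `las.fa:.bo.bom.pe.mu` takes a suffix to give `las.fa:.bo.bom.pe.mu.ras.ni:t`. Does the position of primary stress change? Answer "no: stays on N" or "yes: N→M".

Base `las.fa:.bo.bom.pe.mu` (6 syllables):
  Weights: 1 las H, 2 fa: L, 3 bo L, 4 bom H, 5 pe L, 6 mu L.
  Heavy syllables in the domain: 1, 4. The rightmost is syllable 4 (bom).
  → primary stress on syllable 4.
Suffixed `las.fa:.bo.bom.pe.mu.ras.ni:t` (8 syllables):
  Weights: 1 las H, 2 fa: L, 3 bo L, 4 bom H, 5 pe L, 6 mu L, 7 ras H, 8 ni:t H.
  Heavy syllables in the domain: 1, 4, 7, 8. The rightmost is syllable 8 (ni:t).
  → primary stress on syllable 8.

yes: 4→8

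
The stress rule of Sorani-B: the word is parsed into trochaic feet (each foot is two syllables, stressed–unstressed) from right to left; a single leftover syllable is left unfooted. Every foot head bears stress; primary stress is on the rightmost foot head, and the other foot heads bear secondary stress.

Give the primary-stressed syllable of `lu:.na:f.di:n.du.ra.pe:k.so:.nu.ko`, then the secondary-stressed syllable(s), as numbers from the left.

primary 8, secondary 2, 4, 6

Parse right to left into trochaic (ˈσσ) feet: lu: (ˈna:f.di:n) (ˈdu.ra) (ˈpe:k.so:) (ˈnu.ko). Syllable 1 is left unfooted.
Foot heads (stressed positions): 2, 4, 6, 8.
End Rule Rightmost: primary stress on the rightmost head = syllable 8.
Secondary stress on 2, 4, 6: lu:.ˌna:f.di:n.ˌdu.ra.ˌpe:k.so:.ˈnu.ko.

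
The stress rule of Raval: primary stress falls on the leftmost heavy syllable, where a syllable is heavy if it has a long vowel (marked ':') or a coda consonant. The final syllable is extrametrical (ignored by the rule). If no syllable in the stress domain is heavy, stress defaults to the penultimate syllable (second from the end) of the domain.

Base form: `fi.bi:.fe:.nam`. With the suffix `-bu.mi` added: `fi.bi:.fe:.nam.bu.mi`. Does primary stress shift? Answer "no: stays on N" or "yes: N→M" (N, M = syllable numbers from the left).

Base `fi.bi:.fe:.nam` (4 syllables):
  The final syllable (4, nam) is extrametrical; the stress domain is syllables 1–3.
  Weights: 1 fi L, 2 bi: H, 3 fe: H.
  Heavy syllables in the domain: 2, 3. The leftmost is syllable 2 (bi:).
  → primary stress on syllable 2.
Suffixed `fi.bi:.fe:.nam.bu.mi` (6 syllables):
  The final syllable (6, mi) is extrametrical; the stress domain is syllables 1–5.
  Weights: 1 fi L, 2 bi: H, 3 fe: H, 4 nam H, 5 bu L.
  Heavy syllables in the domain: 2, 3, 4. The leftmost is syllable 2 (bi:).
  → primary stress on syllable 2.

no: stays on 2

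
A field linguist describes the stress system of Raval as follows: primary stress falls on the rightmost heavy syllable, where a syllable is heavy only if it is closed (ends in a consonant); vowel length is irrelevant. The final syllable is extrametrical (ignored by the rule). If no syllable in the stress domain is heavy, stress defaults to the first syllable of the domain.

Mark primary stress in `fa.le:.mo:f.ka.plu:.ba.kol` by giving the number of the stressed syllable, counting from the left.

The final syllable (7, kol) is extrametrical; the stress domain is syllables 1–6.
Weights: 1 fa L, 2 le: L, 3 mo:f H, 4 ka L, 5 plu: L, 6 ba L.
Heavy syllables in the domain: 3. The rightmost is syllable 3 (mo:f).
Primary stress: syllable 3 → fa.le:.ˈmo:f.ka.plu:.ba.kol.

3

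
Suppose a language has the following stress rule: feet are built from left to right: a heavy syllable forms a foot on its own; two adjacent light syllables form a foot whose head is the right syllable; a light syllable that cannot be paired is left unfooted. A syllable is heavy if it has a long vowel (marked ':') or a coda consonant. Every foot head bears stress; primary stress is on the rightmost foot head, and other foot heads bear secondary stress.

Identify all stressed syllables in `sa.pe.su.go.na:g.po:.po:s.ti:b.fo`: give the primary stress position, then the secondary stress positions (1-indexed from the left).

primary 8, secondary 2, 4, 5, 6, 7

Weights: 1 sa L, 2 pe L, 3 su L, 4 go L, 5 na:g H, 6 po: H, 7 po:s H, 8 ti:b H, 9 fo L.
Parse left to right (heavy = foot alone; LL = one foot; stranded L unfooted): (sa.ˈpe) (su.ˈgo) (ˈna:g) (ˈpo:) (ˈpo:s) (ˈti:b) fo.
Foot heads: 2, 4, 5, 6, 7, 8.
Primary stress on the rightmost head = syllable 8.
Secondary stress on 2, 4, 5, 6, 7: sa.ˌpe.su.ˌgo.ˌna:g.ˌpo:.ˌpo:s.ˈti:b.fo.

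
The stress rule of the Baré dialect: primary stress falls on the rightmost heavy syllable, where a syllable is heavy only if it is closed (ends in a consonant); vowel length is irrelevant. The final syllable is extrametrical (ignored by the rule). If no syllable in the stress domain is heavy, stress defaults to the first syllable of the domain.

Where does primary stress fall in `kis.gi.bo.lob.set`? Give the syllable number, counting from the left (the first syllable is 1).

4

The final syllable (5, set) is extrametrical; the stress domain is syllables 1–4.
Weights: 1 kis H, 2 gi L, 3 bo L, 4 lob H.
Heavy syllables in the domain: 1, 4. The rightmost is syllable 4 (lob).
Primary stress: syllable 4 → kis.gi.bo.ˈlob.set.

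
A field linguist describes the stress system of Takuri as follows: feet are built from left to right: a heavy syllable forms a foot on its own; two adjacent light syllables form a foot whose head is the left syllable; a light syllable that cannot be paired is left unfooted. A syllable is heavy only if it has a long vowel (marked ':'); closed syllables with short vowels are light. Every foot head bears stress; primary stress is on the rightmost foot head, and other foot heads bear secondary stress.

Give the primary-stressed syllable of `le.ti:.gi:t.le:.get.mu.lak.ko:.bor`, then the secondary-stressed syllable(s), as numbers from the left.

primary 8, secondary 2, 3, 4, 5

Weights: 1 le L, 2 ti: H, 3 gi:t H, 4 le: H, 5 get L, 6 mu L, 7 lak L, 8 ko: H, 9 bor L.
Parse left to right (heavy = foot alone; LL = one foot; stranded L unfooted): le (ˈti:) (ˈgi:t) (ˈle:) (ˈget.mu) lak (ˈko:) bor.
Foot heads: 2, 3, 4, 5, 8.
Primary stress on the rightmost head = syllable 8.
Secondary stress on 2, 3, 4, 5: le.ˌti:.ˌgi:t.ˌle:.ˌget.mu.lak.ˈko:.bor.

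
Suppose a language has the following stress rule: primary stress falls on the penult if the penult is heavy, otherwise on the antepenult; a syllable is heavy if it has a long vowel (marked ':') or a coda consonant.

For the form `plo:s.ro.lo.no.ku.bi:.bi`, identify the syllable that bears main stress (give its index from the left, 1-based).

Weights: 5 ku L, 6 bi: H, 7 bi L.
The penult (syllable 6, bi:) is heavy, so it takes stress.
Primary stress: syllable 6 → plo:s.ro.lo.no.ku.ˈbi:.bi.

6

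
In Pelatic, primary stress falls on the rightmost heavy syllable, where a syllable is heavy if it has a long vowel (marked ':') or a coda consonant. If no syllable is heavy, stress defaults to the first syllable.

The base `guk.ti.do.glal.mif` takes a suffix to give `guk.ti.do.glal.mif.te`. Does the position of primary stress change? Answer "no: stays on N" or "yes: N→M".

Base `guk.ti.do.glal.mif` (5 syllables):
  Weights: 1 guk H, 2 ti L, 3 do L, 4 glal H, 5 mif H.
  Heavy syllables in the domain: 1, 4, 5. The rightmost is syllable 5 (mif).
  → primary stress on syllable 5.
Suffixed `guk.ti.do.glal.mif.te` (6 syllables):
  Weights: 1 guk H, 2 ti L, 3 do L, 4 glal H, 5 mif H, 6 te L.
  Heavy syllables in the domain: 1, 4, 5. The rightmost is syllable 5 (mif).
  → primary stress on syllable 5.

no: stays on 5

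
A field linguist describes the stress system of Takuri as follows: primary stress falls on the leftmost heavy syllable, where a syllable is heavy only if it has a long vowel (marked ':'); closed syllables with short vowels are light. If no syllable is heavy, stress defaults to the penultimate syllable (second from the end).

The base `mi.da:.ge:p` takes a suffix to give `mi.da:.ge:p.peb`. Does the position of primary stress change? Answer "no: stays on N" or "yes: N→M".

Base `mi.da:.ge:p` (3 syllables):
  Weights: 1 mi L, 2 da: H, 3 ge:p H.
  Heavy syllables in the domain: 2, 3. The leftmost is syllable 2 (da:).
  → primary stress on syllable 2.
Suffixed `mi.da:.ge:p.peb` (4 syllables):
  Weights: 1 mi L, 2 da: H, 3 ge:p H, 4 peb L.
  Heavy syllables in the domain: 2, 3. The leftmost is syllable 2 (da:).
  → primary stress on syllable 2.

no: stays on 2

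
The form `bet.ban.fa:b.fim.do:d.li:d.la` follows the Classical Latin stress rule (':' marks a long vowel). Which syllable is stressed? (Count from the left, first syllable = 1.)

6

Classical Latin: stress the penult if heavy (long vowel or closed), else the antepenult.
Weights: 5 do:d H, 6 li:d H, 7 la L.
The penult (syllable 6, li:d) is heavy, so it takes stress.
Stress on syllable 6: bet.ban.fa:b.fim.do:d.ˈli:d.la.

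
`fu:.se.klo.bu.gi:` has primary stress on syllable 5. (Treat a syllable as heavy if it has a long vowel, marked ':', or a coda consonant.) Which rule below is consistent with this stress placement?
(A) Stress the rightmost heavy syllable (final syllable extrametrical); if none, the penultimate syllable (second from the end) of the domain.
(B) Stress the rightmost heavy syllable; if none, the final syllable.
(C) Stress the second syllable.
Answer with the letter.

B

Rule A → syllable 1 (observed: 5).
Rule B → syllable 5 ✓.
Rule C → syllable 2 (observed: 5).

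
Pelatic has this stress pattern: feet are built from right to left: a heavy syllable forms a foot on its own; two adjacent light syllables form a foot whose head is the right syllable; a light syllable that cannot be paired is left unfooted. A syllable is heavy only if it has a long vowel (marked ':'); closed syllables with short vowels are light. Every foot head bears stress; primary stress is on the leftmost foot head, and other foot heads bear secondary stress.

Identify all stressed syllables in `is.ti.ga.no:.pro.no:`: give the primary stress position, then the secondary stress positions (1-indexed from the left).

Weights: 1 is L, 2 ti L, 3 ga L, 4 no: H, 5 pro L, 6 no: H.
Parse right to left (heavy = foot alone; LL = one foot; stranded L unfooted): is (ti.ˈga) (ˈno:) pro (ˈno:).
Foot heads: 3, 4, 6.
Primary stress on the leftmost head = syllable 3.
Secondary stress on 4, 6: is.ti.ˈga.ˌno:.pro.ˌno:.

primary 3, secondary 4, 6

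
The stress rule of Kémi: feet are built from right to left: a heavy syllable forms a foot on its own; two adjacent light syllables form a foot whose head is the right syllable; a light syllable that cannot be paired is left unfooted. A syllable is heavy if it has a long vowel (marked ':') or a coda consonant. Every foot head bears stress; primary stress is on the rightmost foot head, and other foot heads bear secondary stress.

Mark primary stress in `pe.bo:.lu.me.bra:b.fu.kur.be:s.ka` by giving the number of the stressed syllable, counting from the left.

8

Weights: 1 pe L, 2 bo: H, 3 lu L, 4 me L, 5 bra:b H, 6 fu L, 7 kur H, 8 be:s H, 9 ka L.
Parse right to left (heavy = foot alone; LL = one foot; stranded L unfooted): pe (ˈbo:) (lu.ˈme) (ˈbra:b) fu (ˈkur) (ˈbe:s) ka.
Foot heads: 2, 4, 5, 7, 8.
Primary stress on the rightmost head = syllable 8.
Primary stress: syllable 8 → pe.bo:.lu.me.bra:b.fu.kur.ˈbe:s.ka.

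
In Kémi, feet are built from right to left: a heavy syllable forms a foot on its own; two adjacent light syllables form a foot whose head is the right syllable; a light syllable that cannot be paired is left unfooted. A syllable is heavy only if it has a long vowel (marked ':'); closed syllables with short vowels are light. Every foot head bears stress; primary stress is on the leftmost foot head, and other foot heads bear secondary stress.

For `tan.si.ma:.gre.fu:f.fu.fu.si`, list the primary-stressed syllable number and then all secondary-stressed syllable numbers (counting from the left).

primary 2, secondary 3, 5, 8

Weights: 1 tan L, 2 si L, 3 ma: H, 4 gre L, 5 fu:f H, 6 fu L, 7 fu L, 8 si L.
Parse right to left (heavy = foot alone; LL = one foot; stranded L unfooted): (tan.ˈsi) (ˈma:) gre (ˈfu:f) fu (fu.ˈsi).
Foot heads: 2, 3, 5, 8.
Primary stress on the leftmost head = syllable 2.
Secondary stress on 3, 5, 8: tan.ˈsi.ˌma:.gre.ˌfu:f.fu.fu.ˌsi.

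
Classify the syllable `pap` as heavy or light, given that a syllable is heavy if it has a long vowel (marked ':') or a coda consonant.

heavy

`pap`: short vowel, closed (coda /p/). Closed → heavy.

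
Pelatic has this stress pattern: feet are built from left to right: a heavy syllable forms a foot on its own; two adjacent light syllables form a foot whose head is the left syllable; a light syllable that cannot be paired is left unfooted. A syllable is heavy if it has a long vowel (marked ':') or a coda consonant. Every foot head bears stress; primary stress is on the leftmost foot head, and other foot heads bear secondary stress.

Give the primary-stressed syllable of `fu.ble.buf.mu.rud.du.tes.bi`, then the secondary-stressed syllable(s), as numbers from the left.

primary 1, secondary 3, 5, 7

Weights: 1 fu L, 2 ble L, 3 buf H, 4 mu L, 5 rud H, 6 du L, 7 tes H, 8 bi L.
Parse left to right (heavy = foot alone; LL = one foot; stranded L unfooted): (ˈfu.ble) (ˈbuf) mu (ˈrud) du (ˈtes) bi.
Foot heads: 1, 3, 5, 7.
Primary stress on the leftmost head = syllable 1.
Secondary stress on 3, 5, 7: ˈfu.ble.ˌbuf.mu.ˌrud.du.ˌtes.bi.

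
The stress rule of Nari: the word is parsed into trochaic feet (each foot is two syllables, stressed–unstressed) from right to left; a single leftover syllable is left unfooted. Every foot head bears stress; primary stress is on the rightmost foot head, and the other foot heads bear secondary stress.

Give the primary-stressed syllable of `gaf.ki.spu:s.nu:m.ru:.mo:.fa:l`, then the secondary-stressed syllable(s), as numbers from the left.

primary 6, secondary 2, 4

Parse right to left into trochaic (ˈσσ) feet: gaf (ˈki.spu:s) (ˈnu:m.ru:) (ˈmo:.fa:l). Syllable 1 is left unfooted.
Foot heads (stressed positions): 2, 4, 6.
End Rule Rightmost: primary stress on the rightmost head = syllable 6.
Secondary stress on 2, 4: gaf.ˌki.spu:s.ˌnu:m.ru:.ˈmo:.fa:l.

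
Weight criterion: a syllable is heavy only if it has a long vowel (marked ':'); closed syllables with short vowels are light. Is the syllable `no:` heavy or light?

heavy

`no:`: long vowel, open (no coda). Long vowel → heavy.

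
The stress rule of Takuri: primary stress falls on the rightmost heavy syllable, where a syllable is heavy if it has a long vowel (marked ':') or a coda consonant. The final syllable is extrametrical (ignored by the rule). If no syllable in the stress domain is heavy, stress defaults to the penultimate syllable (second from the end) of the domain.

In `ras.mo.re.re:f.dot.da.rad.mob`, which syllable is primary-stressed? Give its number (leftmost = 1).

7

The final syllable (8, mob) is extrametrical; the stress domain is syllables 1–7.
Weights: 1 ras H, 2 mo L, 3 re L, 4 re:f H, 5 dot H, 6 da L, 7 rad H.
Heavy syllables in the domain: 1, 4, 5, 7. The rightmost is syllable 7 (rad).
Primary stress: syllable 7 → ras.mo.re.re:f.dot.da.ˈrad.mob.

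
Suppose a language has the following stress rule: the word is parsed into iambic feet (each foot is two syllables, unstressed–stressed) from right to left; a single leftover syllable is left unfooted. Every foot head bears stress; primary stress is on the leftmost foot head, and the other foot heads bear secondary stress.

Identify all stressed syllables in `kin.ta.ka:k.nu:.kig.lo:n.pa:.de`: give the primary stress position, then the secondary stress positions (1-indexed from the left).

primary 2, secondary 4, 6, 8

Parse right to left into iambic (σˈσ) feet: (kin.ˈta) (ka:k.ˈnu:) (kig.ˈlo:n) (pa:.ˈde).
Foot heads (stressed positions): 2, 4, 6, 8.
End Rule Leftmost: primary stress on the leftmost head = syllable 2.
Secondary stress on 4, 6, 8: kin.ˈta.ka:k.ˌnu:.kig.ˌlo:n.pa:.ˌde.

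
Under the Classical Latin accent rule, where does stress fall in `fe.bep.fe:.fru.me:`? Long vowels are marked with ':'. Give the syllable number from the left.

3

Classical Latin: stress the penult if heavy (long vowel or closed), else the antepenult.
Weights: 3 fe: H, 4 fru L, 5 me: H.
The penult (syllable 4, fru) is light, so stress falls on the antepenult (syllable 3, fe:).
Stress on syllable 3: fe.bep.ˈfe:.fru.me:.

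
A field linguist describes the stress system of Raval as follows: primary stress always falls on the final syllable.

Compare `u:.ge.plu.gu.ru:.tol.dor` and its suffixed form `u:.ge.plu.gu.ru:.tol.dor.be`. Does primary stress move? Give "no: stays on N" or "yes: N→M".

Base `u:.ge.plu.gu.ru:.tol.dor` (7 syllables):
  The word has 7 syllables; the final syllable is syllable 7 (dor).
  → primary stress on syllable 7.
Suffixed `u:.ge.plu.gu.ru:.tol.dor.be` (8 syllables):
  The word has 8 syllables; the final syllable is syllable 8 (be).
  → primary stress on syllable 8.

yes: 7→8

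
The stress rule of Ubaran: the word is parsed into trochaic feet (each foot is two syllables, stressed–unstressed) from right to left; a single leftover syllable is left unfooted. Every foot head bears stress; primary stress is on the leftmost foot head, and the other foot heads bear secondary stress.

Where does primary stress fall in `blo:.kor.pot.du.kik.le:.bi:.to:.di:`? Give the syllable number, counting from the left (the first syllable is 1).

2

Parse right to left into trochaic (ˈσσ) feet: blo: (ˈkor.pot) (ˈdu.kik) (ˈle:.bi:) (ˈto:.di:). Syllable 1 is left unfooted.
Foot heads (stressed positions): 2, 4, 6, 8.
End Rule Leftmost: primary stress on the leftmost head = syllable 2.
Primary stress: syllable 2 → blo:.ˈkor.pot.du.kik.le:.bi:.to:.di:.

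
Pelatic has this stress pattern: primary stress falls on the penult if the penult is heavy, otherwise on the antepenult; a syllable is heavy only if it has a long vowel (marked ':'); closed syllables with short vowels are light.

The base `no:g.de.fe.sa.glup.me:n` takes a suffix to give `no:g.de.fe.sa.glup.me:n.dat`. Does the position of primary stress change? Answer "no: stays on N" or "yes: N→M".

yes: 4→6

Base `no:g.de.fe.sa.glup.me:n` (6 syllables):
  Weights: 4 sa L, 5 glup L, 6 me:n H.
  The penult (syllable 5, glup) is light, so stress falls on the antepenult (syllable 4, sa).
  → primary stress on syllable 4.
Suffixed `no:g.de.fe.sa.glup.me:n.dat` (7 syllables):
  Weights: 5 glup L, 6 me:n H, 7 dat L.
  The penult (syllable 6, me:n) is heavy, so it takes stress.
  → primary stress on syllable 6.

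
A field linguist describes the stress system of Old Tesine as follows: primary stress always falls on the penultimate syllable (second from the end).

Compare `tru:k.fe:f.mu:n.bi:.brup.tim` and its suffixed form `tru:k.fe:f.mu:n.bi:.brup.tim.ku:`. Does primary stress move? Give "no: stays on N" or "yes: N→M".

yes: 5→6

Base `tru:k.fe:f.mu:n.bi:.brup.tim` (6 syllables):
  The word has 6 syllables; the penultimate syllable (second from the end) is syllable 5 (brup).
  → primary stress on syllable 5.
Suffixed `tru:k.fe:f.mu:n.bi:.brup.tim.ku:` (7 syllables):
  The word has 7 syllables; the penultimate syllable (second from the end) is syllable 6 (tim).
  → primary stress on syllable 6.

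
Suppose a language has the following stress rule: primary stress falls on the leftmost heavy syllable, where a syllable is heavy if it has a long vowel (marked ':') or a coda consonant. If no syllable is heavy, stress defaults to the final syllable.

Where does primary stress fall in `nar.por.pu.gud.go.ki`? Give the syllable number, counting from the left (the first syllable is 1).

1

Weights: 1 nar H, 2 por H, 3 pu L, 4 gud H, 5 go L, 6 ki L.
Heavy syllables in the domain: 1, 2, 4. The leftmost is syllable 1 (nar).
Primary stress: syllable 1 → ˈnar.por.pu.gud.go.ki.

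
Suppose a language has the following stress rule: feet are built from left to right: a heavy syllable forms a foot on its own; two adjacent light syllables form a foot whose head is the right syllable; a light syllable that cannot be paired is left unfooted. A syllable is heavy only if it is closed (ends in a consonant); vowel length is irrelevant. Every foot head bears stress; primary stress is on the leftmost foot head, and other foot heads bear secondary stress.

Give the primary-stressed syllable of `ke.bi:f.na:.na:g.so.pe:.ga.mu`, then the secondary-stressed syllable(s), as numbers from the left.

primary 2, secondary 4, 6, 8

Weights: 1 ke L, 2 bi:f H, 3 na: L, 4 na:g H, 5 so L, 6 pe: L, 7 ga L, 8 mu L.
Parse left to right (heavy = foot alone; LL = one foot; stranded L unfooted): ke (ˈbi:f) na: (ˈna:g) (so.ˈpe:) (ga.ˈmu).
Foot heads: 2, 4, 6, 8.
Primary stress on the leftmost head = syllable 2.
Secondary stress on 4, 6, 8: ke.ˈbi:f.na:.ˌna:g.so.ˌpe:.ga.ˌmu.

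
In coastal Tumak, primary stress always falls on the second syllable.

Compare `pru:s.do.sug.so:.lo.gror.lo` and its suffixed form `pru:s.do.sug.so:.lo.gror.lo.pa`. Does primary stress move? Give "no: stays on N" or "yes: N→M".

Base `pru:s.do.sug.so:.lo.gror.lo` (7 syllables):
  The word has 7 syllables; the second syllable is syllable 2 (do).
  → primary stress on syllable 2.
Suffixed `pru:s.do.sug.so:.lo.gror.lo.pa` (8 syllables):
  The word has 8 syllables; the second syllable is syllable 2 (do).
  → primary stress on syllable 2.

no: stays on 2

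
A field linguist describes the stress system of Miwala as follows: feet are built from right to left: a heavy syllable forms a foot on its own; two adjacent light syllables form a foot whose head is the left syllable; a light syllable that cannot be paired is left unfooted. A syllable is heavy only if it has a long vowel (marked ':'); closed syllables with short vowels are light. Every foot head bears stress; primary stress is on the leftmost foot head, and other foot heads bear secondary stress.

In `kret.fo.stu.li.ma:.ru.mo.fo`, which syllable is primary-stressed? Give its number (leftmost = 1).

Weights: 1 kret L, 2 fo L, 3 stu L, 4 li L, 5 ma: H, 6 ru L, 7 mo L, 8 fo L.
Parse right to left (heavy = foot alone; LL = one foot; stranded L unfooted): (ˈkret.fo) (ˈstu.li) (ˈma:) ru (ˈmo.fo).
Foot heads: 1, 3, 5, 7.
Primary stress on the leftmost head = syllable 1.
Primary stress: syllable 1 → ˈkret.fo.stu.li.ma:.ru.mo.fo.

1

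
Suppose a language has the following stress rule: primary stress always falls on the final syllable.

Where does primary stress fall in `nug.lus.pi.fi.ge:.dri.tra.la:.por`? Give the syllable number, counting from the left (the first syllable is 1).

The word has 9 syllables; the final syllable is syllable 9 (por).
Primary stress: syllable 9 → nug.lus.pi.fi.ge:.dri.tra.la:.ˈpor.

9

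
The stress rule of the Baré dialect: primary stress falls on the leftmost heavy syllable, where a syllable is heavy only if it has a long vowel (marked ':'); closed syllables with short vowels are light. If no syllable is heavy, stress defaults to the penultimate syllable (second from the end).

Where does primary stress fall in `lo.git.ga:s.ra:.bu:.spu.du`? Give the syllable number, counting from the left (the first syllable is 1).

Weights: 1 lo L, 2 git L, 3 ga:s H, 4 ra: H, 5 bu: H, 6 spu L, 7 du L.
Heavy syllables in the domain: 3, 4, 5. The leftmost is syllable 3 (ga:s).
Primary stress: syllable 3 → lo.git.ˈga:s.ra:.bu:.spu.du.

3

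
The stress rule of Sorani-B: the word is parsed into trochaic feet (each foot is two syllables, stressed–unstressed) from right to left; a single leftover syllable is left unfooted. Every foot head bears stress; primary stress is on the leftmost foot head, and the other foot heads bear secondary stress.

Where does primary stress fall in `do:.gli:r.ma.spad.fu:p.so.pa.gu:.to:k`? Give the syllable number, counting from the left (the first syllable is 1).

Parse right to left into trochaic (ˈσσ) feet: do: (ˈgli:r.ma) (ˈspad.fu:p) (ˈso.pa) (ˈgu:.to:k). Syllable 1 is left unfooted.
Foot heads (stressed positions): 2, 4, 6, 8.
End Rule Leftmost: primary stress on the leftmost head = syllable 2.
Primary stress: syllable 2 → do:.ˈgli:r.ma.spad.fu:p.so.pa.gu:.to:k.

2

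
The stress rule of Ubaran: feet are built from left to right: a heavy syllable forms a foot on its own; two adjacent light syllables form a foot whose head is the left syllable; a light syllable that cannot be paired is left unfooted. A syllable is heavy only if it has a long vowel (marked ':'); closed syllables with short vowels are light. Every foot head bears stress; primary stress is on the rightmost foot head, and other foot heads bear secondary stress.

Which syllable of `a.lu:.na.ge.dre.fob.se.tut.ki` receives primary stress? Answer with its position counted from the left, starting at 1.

7

Weights: 1 a L, 2 lu: H, 3 na L, 4 ge L, 5 dre L, 6 fob L, 7 se L, 8 tut L, 9 ki L.
Parse left to right (heavy = foot alone; LL = one foot; stranded L unfooted): a (ˈlu:) (ˈna.ge) (ˈdre.fob) (ˈse.tut) ki.
Foot heads: 2, 3, 5, 7.
Primary stress on the rightmost head = syllable 7.
Primary stress: syllable 7 → a.lu:.na.ge.dre.fob.ˈse.tut.ki.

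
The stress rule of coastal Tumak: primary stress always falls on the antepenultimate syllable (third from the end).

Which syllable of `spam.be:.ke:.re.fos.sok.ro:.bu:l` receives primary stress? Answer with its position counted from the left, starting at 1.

The word has 8 syllables; the antepenultimate syllable (third from the end) is syllable 6 (sok).
Primary stress: syllable 6 → spam.be:.ke:.re.fos.ˈsok.ro:.bu:l.

6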